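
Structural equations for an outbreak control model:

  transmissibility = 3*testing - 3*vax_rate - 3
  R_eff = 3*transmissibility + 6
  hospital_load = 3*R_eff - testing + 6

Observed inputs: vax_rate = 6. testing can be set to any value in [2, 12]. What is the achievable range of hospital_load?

-113 to 147

Substituting into the transmissibility equation gives transmissibility = 3*testing - 21.
So R_eff = 9*testing - 57.
So hospital_load = 26*testing - 165.
Linear in testing, so extremes are at the endpoints: testing = 2 gives hospital_load = -113; testing = 12 gives hospital_load = 147.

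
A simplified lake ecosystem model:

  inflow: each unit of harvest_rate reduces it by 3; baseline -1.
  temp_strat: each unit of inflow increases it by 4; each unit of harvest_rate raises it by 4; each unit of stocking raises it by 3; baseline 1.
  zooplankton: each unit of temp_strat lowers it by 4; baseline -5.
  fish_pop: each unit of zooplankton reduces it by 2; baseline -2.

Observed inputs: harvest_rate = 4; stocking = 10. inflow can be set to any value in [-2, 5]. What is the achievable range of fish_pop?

Intervening on inflow fixes its value directly, overriding its dependence on harvest_rate.
Substituting into the temp_strat equation gives temp_strat = 4*inflow + 47.
So zooplankton = -16*inflow - 193.
This gives fish_pop = 32*inflow + 384.
Linear in inflow, so extremes are at the endpoints: inflow = -2 gives fish_pop = 320; inflow = 5 gives fish_pop = 544.

320 to 544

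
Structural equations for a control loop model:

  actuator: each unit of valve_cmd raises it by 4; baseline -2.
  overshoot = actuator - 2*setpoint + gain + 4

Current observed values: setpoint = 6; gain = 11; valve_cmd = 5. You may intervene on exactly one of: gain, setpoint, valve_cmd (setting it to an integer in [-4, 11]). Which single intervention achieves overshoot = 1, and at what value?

set valve_cmd = 0

Intervening on gain: overshoot = gain + 10. Reaching 1 requires gain = -9, outside [-4, 11].
Intervening on setpoint: overshoot = -2*setpoint + 33. Reaching 1 requires setpoint = 16, outside [-4, 11].
Intervening on valve_cmd: with other inputs at their observed values, overshoot = 4*valve_cmd + 1. Solving for 1 gives valve_cmd = 0, within [-4, 11].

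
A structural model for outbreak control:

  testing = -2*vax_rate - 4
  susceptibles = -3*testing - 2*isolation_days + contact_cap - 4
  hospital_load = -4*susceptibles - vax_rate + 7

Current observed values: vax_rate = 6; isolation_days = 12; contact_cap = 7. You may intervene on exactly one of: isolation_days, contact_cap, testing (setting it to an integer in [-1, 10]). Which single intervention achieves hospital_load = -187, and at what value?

Intervening on isolation_days: with other inputs at their observed values, hospital_load = 8*isolation_days - 203. Solving for -187 gives isolation_days = 2, within [-1, 10].
Intervening on contact_cap: hospital_load = -4*contact_cap - 79. Reaching -187 requires contact_cap = 27, outside [-1, 10].
Intervening on testing: hospital_load = 12*testing + 85. Reaching -187 requires testing = -68/3, not an integer.

set isolation_days = 2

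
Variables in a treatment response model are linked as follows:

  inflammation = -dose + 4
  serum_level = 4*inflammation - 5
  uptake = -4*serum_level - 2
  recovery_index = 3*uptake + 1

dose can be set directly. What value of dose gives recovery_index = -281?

dose = -3

Substituting into the serum_level equation gives serum_level = -4*dose + 11.
Substituting into the uptake equation gives uptake = 16*dose - 46.
Substituting into the recovery_index equation gives recovery_index = 48*dose - 137.
Solve 48*dose - 137 = -281: dose = (-281 + 137) / 48 = -3.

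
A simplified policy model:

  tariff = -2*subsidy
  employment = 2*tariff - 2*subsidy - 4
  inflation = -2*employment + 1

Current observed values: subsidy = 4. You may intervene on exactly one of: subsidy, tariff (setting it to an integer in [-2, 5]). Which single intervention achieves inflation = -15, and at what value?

set subsidy = -2

Intervening on subsidy: with other inputs at their observed values, inflation = 12*subsidy + 9. Solving for -15 gives subsidy = -2, within [-2, 5].
Intervening on tariff: inflation = -4*tariff + 25. Reaching -15 requires tariff = 10, outside [-2, 5].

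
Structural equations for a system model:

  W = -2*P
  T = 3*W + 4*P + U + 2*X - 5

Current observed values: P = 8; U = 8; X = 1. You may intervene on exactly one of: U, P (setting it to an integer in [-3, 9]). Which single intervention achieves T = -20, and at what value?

set U = -1

Intervening on U: with other inputs at their observed values, T = U - 19. Solving for -20 gives U = -1, within [-3, 9].
Intervening on P: T = -2*P + 5. Reaching -20 requires P = 25/2, not an integer.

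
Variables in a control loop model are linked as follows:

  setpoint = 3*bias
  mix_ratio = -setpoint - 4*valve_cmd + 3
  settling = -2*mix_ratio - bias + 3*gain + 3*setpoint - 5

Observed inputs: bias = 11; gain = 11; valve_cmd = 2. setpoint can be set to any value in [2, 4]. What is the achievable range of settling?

37 to 47

Intervening on setpoint fixes its value directly, overriding its dependence on bias.
Substituting into the mix_ratio equation gives mix_ratio = -setpoint - 5.
Substituting into the settling equation gives settling = 5*setpoint + 27.
Linear in setpoint, so extremes are at the endpoints: setpoint = 2 gives settling = 37; setpoint = 4 gives settling = 47.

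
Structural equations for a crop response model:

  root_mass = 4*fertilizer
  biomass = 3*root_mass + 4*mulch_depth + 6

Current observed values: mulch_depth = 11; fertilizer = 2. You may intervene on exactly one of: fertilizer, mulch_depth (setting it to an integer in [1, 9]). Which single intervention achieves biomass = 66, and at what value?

set mulch_depth = 9

Intervening on fertilizer: biomass = 12*fertilizer + 50. Reaching 66 requires fertilizer = 4/3, not an integer.
Intervening on mulch_depth: with other inputs at their observed values, biomass = 4*mulch_depth + 30. Solving for 66 gives mulch_depth = 9, within [1, 9].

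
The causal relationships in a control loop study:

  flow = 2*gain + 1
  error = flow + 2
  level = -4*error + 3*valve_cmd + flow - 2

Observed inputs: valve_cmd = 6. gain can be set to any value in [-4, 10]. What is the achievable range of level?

Substituting into the error equation gives error = 2*gain + 3.
So level = -6*gain + 5.
Linear in gain, so extremes are at the endpoints: gain = -4 gives level = 29; gain = 10 gives level = -55.

-55 to 29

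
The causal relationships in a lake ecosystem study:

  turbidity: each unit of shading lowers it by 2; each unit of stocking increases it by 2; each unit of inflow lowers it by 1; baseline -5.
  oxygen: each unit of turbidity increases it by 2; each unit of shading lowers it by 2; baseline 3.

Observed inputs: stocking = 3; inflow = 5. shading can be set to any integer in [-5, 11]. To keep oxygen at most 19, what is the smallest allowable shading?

shading = -4

Substituting into the turbidity equation gives turbidity = -2*shading - 4.
Substituting into the oxygen equation gives oxygen = -6*shading - 5.
Require -6*shading - 5 ≤ 19, so shading ≥ -4.
The smallest integer in [-5, 11] satisfying this is -4.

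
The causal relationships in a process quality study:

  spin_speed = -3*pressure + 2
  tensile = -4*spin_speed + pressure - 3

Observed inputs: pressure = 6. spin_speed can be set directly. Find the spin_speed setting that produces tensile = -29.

Intervening on spin_speed fixes its value directly, overriding its dependence on pressure.
Substituting into the tensile equation gives tensile = -4*spin_speed + 3.
Solve -4*spin_speed + 3 = -29: spin_speed = (-29 - 3) / -4 = 8.

spin_speed = 8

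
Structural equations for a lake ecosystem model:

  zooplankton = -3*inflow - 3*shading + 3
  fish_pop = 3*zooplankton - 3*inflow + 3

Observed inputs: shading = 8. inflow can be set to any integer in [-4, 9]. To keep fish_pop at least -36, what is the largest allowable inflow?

Substituting into the zooplankton equation gives zooplankton = -3*inflow - 21.
This gives fish_pop = -12*inflow - 60.
Require -12*inflow - 60 ≥ -36, so inflow ≤ -2.
The largest integer in [-4, 9] satisfying this is -2.

inflow = -2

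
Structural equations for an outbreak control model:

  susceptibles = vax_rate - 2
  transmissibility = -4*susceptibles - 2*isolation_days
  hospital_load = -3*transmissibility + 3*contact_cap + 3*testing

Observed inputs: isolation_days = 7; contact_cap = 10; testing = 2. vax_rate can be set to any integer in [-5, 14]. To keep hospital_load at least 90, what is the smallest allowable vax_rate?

vax_rate = 3

Substituting into the transmissibility equation gives transmissibility = -4*vax_rate - 6.
So hospital_load = 12*vax_rate + 54.
Require 12*vax_rate + 54 ≥ 90, so vax_rate ≥ 3.
The smallest integer in [-5, 14] satisfying this is 3.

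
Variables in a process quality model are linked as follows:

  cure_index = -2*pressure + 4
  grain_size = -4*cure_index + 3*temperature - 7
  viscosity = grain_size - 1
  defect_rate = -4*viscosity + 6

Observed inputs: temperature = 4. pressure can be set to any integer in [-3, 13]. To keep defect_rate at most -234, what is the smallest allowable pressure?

Substituting into the grain_size equation gives grain_size = 8*pressure - 11.
So viscosity = 8*pressure - 12.
Substituting into the defect_rate equation gives defect_rate = -32*pressure + 54.
Require -32*pressure + 54 ≤ -234, so pressure ≥ 9.
The smallest integer in [-3, 13] satisfying this is 9.

pressure = 9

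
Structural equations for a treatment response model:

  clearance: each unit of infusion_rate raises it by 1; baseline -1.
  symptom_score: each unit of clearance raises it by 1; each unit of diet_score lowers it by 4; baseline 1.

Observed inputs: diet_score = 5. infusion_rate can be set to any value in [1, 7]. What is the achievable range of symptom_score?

-19 to -13

Substituting into the symptom_score equation gives symptom_score = infusion_rate - 20.
Linear in infusion_rate, so extremes are at the endpoints: infusion_rate = 1 gives symptom_score = -19; infusion_rate = 7 gives symptom_score = -13.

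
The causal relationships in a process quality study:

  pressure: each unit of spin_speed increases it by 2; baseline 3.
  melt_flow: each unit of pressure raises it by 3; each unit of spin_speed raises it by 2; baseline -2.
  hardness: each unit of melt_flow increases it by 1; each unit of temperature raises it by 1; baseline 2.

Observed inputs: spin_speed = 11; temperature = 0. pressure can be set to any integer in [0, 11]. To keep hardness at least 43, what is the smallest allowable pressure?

pressure = 7

Intervening on pressure fixes its value directly, overriding its dependence on spin_speed.
Substituting into the melt_flow equation gives melt_flow = 3*pressure + 20.
hardness becomes 3*pressure + 22.
Require 3*pressure + 22 ≥ 43, so pressure ≥ 7.
The smallest integer in [0, 11] satisfying this is 7.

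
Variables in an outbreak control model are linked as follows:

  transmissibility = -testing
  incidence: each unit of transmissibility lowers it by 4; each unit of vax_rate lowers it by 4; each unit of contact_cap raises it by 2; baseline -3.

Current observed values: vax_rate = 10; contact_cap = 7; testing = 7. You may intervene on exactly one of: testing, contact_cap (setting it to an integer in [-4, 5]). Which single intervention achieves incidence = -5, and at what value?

Intervening on testing: incidence = 4*testing - 29. Reaching -5 requires testing = 6, outside [-4, 5].
Intervening on contact_cap: with other inputs at their observed values, incidence = 2*contact_cap - 15. Solving for -5 gives contact_cap = 5, within [-4, 5].

set contact_cap = 5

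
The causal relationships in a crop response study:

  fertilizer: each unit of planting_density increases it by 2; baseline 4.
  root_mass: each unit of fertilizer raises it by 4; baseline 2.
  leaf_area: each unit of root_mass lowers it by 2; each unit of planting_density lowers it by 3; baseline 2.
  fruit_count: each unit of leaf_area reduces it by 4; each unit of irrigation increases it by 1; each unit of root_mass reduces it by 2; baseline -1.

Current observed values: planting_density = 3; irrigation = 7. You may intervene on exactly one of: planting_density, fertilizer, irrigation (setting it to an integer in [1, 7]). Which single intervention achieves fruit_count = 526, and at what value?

Intervening on planting_density: with other inputs at their observed values, fruit_count = 60*planting_density + 106. Solving for 526 gives planting_density = 7, within [1, 7].
Intervening on fertilizer: fruit_count = 24*fertilizer + 46. Reaching 526 requires fertilizer = 20, outside [1, 7].
Intervening on irrigation: fruit_count = irrigation + 279. Reaching 526 requires irrigation = 247, outside [1, 7].

set planting_density = 7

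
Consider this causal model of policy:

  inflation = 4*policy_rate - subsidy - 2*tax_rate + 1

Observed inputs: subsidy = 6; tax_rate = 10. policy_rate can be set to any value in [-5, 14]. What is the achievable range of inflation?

-45 to 31

Substituting into the inflation equation gives inflation = 4*policy_rate - 25.
Linear in policy_rate, so extremes are at the endpoints: policy_rate = -5 gives inflation = -45; policy_rate = 14 gives inflation = 31.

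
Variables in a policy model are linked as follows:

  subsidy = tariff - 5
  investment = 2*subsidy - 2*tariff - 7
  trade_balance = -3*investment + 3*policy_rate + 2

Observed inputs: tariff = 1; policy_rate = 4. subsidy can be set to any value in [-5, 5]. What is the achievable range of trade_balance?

Intervening on subsidy fixes its value directly, overriding its dependence on tariff.
Substituting into the investment equation gives investment = 2*subsidy - 9.
Substituting into the trade_balance equation gives trade_balance = -6*subsidy + 41.
Linear in subsidy, so extremes are at the endpoints: subsidy = -5 gives trade_balance = 71; subsidy = 5 gives trade_balance = 11.

11 to 71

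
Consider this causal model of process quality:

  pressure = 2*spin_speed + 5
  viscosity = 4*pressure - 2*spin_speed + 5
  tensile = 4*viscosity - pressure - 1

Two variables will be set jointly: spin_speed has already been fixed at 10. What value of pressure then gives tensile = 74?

With spin_speed held at 10:
Intervening on pressure fixes its value directly, overriding its dependence on spin_speed.
Substituting into the viscosity equation gives viscosity = 4*pressure - 15.
This gives tensile = 15*pressure - 61.
Solve 15*pressure - 61 = 74: pressure = (74 + 61) / 15 = 9.

pressure = 9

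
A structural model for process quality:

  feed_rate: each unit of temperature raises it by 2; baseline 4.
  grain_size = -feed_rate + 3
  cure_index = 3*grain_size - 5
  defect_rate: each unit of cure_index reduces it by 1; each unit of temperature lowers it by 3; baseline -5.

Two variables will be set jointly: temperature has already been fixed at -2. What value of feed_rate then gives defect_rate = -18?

feed_rate = -5

With temperature held at -2:
Intervening on feed_rate fixes its value directly, overriding its dependence on temperature.
Substituting into the cure_index equation gives cure_index = -3*feed_rate + 4.
Substituting into the defect_rate equation gives defect_rate = 3*feed_rate - 3.
Solve 3*feed_rate - 3 = -18: feed_rate = (-18 + 3) / 3 = -5.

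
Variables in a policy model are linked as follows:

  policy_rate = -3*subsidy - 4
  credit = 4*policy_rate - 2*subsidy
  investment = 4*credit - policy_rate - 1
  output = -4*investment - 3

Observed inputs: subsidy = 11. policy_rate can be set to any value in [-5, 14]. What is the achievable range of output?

-487 to 653

Intervening on policy_rate fixes its value directly, overriding its dependence on subsidy.
Substituting into the credit equation gives credit = 4*policy_rate - 22.
Substituting into the investment equation gives investment = 15*policy_rate - 89.
Substituting into the output equation gives output = -60*policy_rate + 353.
Linear in policy_rate, so extremes are at the endpoints: policy_rate = -5 gives output = 653; policy_rate = 14 gives output = -487.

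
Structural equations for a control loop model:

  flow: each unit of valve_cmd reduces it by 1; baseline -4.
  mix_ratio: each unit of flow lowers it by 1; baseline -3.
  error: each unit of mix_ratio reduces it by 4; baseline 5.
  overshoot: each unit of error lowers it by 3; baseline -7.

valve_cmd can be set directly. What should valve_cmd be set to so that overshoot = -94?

valve_cmd = -7

Substituting into the mix_ratio equation gives mix_ratio = valve_cmd + 1.
error becomes -4*valve_cmd + 1.
Substituting into the overshoot equation gives overshoot = 12*valve_cmd - 10.
Solve 12*valve_cmd - 10 = -94: valve_cmd = (-94 + 10) / 12 = -7.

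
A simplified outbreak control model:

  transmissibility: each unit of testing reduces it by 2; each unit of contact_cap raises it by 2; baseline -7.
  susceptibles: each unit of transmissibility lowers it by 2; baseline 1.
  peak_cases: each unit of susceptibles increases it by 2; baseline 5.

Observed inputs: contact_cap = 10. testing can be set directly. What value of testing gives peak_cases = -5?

testing = 5

Substituting into the transmissibility equation gives transmissibility = -2*testing + 13.
susceptibles becomes 4*testing - 25.
Substituting into the peak_cases equation gives peak_cases = 8*testing - 45.
Solve 8*testing - 45 = -5: testing = (-5 + 45) / 8 = 5.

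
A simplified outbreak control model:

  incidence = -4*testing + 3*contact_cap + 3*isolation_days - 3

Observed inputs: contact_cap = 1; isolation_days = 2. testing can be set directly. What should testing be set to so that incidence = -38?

testing = 11

Substituting into the incidence equation gives incidence = -4*testing + 6.
Solve -4*testing + 6 = -38: testing = (-38 - 6) / -4 = 11.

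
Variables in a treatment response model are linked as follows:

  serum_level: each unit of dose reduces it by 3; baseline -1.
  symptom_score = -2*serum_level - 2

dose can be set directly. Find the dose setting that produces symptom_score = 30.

dose = 5

Substituting into the symptom_score equation gives symptom_score = 6*dose.
Solve 6*dose = 30: dose = 30 / 6 = 5.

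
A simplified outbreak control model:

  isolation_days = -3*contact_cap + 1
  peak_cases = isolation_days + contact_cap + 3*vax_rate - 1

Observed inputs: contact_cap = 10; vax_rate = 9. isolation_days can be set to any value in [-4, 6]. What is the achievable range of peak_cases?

32 to 42

Intervening on isolation_days fixes its value directly, overriding its dependence on contact_cap.
Substituting into the peak_cases equation gives peak_cases = isolation_days + 36.
Linear in isolation_days, so extremes are at the endpoints: isolation_days = -4 gives peak_cases = 32; isolation_days = 6 gives peak_cases = 42.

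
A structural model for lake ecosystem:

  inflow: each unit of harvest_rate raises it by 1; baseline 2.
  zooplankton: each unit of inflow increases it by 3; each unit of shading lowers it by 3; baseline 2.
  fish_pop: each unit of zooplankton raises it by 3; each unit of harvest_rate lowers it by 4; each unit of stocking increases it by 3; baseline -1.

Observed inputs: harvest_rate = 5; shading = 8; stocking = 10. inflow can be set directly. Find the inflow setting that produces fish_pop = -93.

inflow = -4

Intervening on inflow fixes its value directly, overriding its dependence on harvest_rate.
Substituting into the zooplankton equation gives zooplankton = 3*inflow - 22.
Substituting into the fish_pop equation gives fish_pop = 9*inflow - 57.
Solve 9*inflow - 57 = -93: inflow = (-93 + 57) / 9 = -4.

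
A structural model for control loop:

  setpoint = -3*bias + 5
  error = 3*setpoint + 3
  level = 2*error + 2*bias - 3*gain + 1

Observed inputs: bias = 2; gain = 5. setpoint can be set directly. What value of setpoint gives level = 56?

Intervening on setpoint fixes its value directly, overriding its dependence on bias.
Substituting into the level equation gives level = 6*setpoint - 4.
Solve 6*setpoint - 4 = 56: setpoint = (56 + 4) / 6 = 10.

setpoint = 10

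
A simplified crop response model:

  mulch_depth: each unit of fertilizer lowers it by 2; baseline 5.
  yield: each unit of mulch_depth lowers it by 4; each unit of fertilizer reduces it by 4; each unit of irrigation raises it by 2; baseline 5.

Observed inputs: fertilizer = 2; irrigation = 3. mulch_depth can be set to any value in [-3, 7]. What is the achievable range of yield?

Intervening on mulch_depth fixes its value directly, overriding its dependence on fertilizer.
Substituting into the yield equation gives yield = -4*mulch_depth + 3.
Linear in mulch_depth, so extremes are at the endpoints: mulch_depth = -3 gives yield = 15; mulch_depth = 7 gives yield = -25.

-25 to 15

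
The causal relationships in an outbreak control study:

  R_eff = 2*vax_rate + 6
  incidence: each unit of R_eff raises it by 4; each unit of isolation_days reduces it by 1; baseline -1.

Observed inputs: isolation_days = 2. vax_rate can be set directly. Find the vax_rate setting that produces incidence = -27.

vax_rate = -6

Substituting into the incidence equation gives incidence = 8*vax_rate + 21.
Solve 8*vax_rate + 21 = -27: vax_rate = (-27 - 21) / 8 = -6.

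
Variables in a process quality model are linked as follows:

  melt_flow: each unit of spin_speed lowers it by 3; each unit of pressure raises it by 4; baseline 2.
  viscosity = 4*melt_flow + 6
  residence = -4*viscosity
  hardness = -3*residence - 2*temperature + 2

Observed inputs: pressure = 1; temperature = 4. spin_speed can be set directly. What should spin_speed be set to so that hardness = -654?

Substituting into the melt_flow equation gives melt_flow = -3*spin_speed + 6.
Substituting into the viscosity equation gives viscosity = -12*spin_speed + 30.
This gives residence = 48*spin_speed - 120.
Substituting into the hardness equation gives hardness = -144*spin_speed + 354.
Solve -144*spin_speed + 354 = -654: spin_speed = (-654 - 354) / -144 = 7.

spin_speed = 7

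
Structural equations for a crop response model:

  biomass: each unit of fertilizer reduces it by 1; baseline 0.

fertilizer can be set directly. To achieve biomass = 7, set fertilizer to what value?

fertilizer = -7

Solve -fertilizer = 7: fertilizer = 7 / -1 = -7.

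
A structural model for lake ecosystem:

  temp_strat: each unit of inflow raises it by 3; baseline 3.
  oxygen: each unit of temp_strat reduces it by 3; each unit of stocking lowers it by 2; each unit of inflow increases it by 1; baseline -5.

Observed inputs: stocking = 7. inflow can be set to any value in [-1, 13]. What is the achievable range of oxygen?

Substituting into the oxygen equation gives oxygen = -8*inflow - 28.
Linear in inflow, so extremes are at the endpoints: inflow = -1 gives oxygen = -20; inflow = 13 gives oxygen = -132.

-132 to -20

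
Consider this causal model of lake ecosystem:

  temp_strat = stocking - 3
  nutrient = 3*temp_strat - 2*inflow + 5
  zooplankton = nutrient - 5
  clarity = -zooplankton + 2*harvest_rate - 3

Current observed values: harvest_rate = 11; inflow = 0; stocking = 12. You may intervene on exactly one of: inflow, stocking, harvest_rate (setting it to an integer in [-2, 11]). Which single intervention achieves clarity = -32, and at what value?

set harvest_rate = -1

Intervening on inflow: clarity = 2*inflow - 8. Reaching -32 requires inflow = -12, outside [-2, 11].
Intervening on stocking: clarity = -3*stocking + 28. Reaching -32 requires stocking = 20, outside [-2, 11].
Intervening on harvest_rate: with other inputs at their observed values, clarity = 2*harvest_rate - 30. Solving for -32 gives harvest_rate = -1, within [-2, 11].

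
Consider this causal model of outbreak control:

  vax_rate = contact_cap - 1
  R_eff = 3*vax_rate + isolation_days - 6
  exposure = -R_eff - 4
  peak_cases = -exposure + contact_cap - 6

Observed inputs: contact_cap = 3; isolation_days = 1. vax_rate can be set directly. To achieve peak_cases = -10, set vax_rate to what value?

vax_rate = -2

Intervening on vax_rate fixes its value directly, overriding its dependence on contact_cap.
Substituting into the R_eff equation gives R_eff = 3*vax_rate - 5.
Substituting into the exposure equation gives exposure = -3*vax_rate + 1.
So peak_cases = 3*vax_rate - 4.
Solve 3*vax_rate - 4 = -10: vax_rate = (-10 + 4) / 3 = -2.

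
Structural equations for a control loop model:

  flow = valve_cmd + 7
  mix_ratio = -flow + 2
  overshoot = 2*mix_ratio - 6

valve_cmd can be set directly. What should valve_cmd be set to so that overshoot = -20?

Substituting into the mix_ratio equation gives mix_ratio = -valve_cmd - 5.
Substituting into the overshoot equation gives overshoot = -2*valve_cmd - 16.
Solve -2*valve_cmd - 16 = -20: valve_cmd = (-20 + 16) / -2 = 2.

valve_cmd = 2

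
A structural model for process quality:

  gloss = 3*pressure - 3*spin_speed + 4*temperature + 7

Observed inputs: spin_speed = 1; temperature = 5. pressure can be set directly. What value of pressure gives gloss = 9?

Substituting into the gloss equation gives gloss = 3*pressure + 24.
Solve 3*pressure + 24 = 9: pressure = (9 - 24) / 3 = -5.

pressure = -5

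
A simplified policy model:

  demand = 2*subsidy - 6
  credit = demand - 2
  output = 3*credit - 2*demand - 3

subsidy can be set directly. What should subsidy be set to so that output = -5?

Substituting into the credit equation gives credit = 2*subsidy - 8.
So output = 2*subsidy - 15.
Solve 2*subsidy - 15 = -5: subsidy = (-5 + 15) / 2 = 5.

subsidy = 5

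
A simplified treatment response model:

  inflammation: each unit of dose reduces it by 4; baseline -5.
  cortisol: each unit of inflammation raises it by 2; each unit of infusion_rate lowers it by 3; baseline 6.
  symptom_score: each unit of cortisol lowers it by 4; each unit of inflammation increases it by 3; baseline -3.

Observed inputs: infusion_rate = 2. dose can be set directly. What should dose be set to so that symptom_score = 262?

Substituting into the cortisol equation gives cortisol = -8*dose - 10.
Substituting into the symptom_score equation gives symptom_score = 20*dose + 22.
Solve 20*dose + 22 = 262: dose = (262 - 22) / 20 = 12.

dose = 12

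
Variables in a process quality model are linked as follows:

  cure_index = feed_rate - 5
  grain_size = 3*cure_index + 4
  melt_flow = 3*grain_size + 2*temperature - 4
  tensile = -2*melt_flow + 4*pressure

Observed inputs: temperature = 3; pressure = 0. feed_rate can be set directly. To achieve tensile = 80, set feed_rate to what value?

Substituting into the grain_size equation gives grain_size = 3*feed_rate - 11.
So melt_flow = 9*feed_rate - 31.
Substituting into the tensile equation gives tensile = -18*feed_rate + 62.
Solve -18*feed_rate + 62 = 80: feed_rate = (80 - 62) / -18 = -1.

feed_rate = -1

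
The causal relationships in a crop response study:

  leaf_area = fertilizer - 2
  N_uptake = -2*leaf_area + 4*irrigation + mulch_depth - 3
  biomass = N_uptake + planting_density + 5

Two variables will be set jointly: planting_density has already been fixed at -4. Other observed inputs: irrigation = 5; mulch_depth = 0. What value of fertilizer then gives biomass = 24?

fertilizer = -1

With planting_density held at -4:
Substituting into the N_uptake equation gives N_uptake = -2*fertilizer + 21.
biomass becomes -2*fertilizer + 22.
Solve -2*fertilizer + 22 = 24: fertilizer = (24 - 22) / -2 = -1.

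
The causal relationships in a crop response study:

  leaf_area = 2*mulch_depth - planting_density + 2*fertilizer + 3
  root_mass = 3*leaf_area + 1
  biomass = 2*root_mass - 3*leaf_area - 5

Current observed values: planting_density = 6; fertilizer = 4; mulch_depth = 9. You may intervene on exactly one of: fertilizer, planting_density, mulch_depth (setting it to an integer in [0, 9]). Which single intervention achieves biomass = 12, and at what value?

Intervening on fertilizer: biomass = 6*fertilizer + 42. Reaching 12 requires fertilizer = -5, outside [0, 9].
Intervening on planting_density: biomass = -3*planting_density + 84. Reaching 12 requires planting_density = 24, outside [0, 9].
Intervening on mulch_depth: with other inputs at their observed values, biomass = 6*mulch_depth + 12. Solving for 12 gives mulch_depth = 0, within [0, 9].

set mulch_depth = 0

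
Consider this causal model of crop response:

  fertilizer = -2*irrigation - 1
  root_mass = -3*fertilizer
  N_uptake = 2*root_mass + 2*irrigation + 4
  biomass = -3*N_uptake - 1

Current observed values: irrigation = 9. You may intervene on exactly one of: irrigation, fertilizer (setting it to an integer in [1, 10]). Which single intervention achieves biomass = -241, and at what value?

set irrigation = 5

Intervening on irrigation: with other inputs at their observed values, biomass = -42*irrigation - 31. Solving for -241 gives irrigation = 5, within [1, 10].
Intervening on fertilizer: biomass = 18*fertilizer - 67. Reaching -241 requires fertilizer = -29/3, not an integer.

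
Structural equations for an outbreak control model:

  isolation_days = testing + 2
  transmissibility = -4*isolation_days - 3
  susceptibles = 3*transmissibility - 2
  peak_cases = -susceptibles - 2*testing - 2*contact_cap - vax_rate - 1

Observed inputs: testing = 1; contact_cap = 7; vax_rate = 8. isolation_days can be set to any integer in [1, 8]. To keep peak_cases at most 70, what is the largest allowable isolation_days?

isolation_days = 7

Intervening on isolation_days fixes its value directly, overriding its dependence on testing.
Substituting into the susceptibles equation gives susceptibles = -12*isolation_days - 11.
Substituting into the peak_cases equation gives peak_cases = 12*isolation_days - 14.
Require 12*isolation_days - 14 ≤ 70, so isolation_days ≤ 7.
The largest integer in [1, 8] satisfying this is 7.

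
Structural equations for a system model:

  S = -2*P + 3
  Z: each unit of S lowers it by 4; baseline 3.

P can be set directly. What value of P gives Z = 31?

P = 5

Substituting into the Z equation gives Z = 8*P - 9.
Solve 8*P - 9 = 31: P = (31 + 9) / 8 = 5.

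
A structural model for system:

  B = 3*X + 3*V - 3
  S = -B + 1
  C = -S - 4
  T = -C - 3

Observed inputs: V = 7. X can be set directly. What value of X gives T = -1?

Substituting into the B equation gives B = 3*X + 18.
So S = -3*X - 17.
This gives C = 3*X + 13.
So T = -3*X - 16.
Solve -3*X - 16 = -1: X = (-1 + 16) / -3 = -5.

X = -5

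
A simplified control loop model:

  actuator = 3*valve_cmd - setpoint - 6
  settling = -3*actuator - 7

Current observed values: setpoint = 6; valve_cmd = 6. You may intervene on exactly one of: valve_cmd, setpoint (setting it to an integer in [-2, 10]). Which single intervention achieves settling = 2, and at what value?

Intervening on valve_cmd: with other inputs at their observed values, settling = -9*valve_cmd + 29. Solving for 2 gives valve_cmd = 3, within [-2, 10].
Intervening on setpoint: settling = 3*setpoint - 43. Reaching 2 requires setpoint = 15, outside [-2, 10].

set valve_cmd = 3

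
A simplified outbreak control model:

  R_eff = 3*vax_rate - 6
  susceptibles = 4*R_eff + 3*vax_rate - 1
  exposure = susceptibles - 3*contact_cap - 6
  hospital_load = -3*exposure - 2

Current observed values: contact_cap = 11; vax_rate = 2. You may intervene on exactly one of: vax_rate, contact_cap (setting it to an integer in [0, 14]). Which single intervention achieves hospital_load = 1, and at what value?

set contact_cap = 0

Intervening on vax_rate: hospital_load = -45*vax_rate + 190. Reaching 1 requires vax_rate = 21/5, not an integer.
Intervening on contact_cap: with other inputs at their observed values, hospital_load = 9*contact_cap + 1. Solving for 1 gives contact_cap = 0, within [0, 14].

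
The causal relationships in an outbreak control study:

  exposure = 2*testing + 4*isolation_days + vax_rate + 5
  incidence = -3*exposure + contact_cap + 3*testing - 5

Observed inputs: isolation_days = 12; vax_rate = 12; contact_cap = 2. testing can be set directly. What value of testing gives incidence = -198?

testing = 0

Substituting into the exposure equation gives exposure = 2*testing + 65.
Substituting into the incidence equation gives incidence = -3*testing - 198.
Solve -3*testing - 198 = -198: testing = (-198 + 198) / -3 = 0.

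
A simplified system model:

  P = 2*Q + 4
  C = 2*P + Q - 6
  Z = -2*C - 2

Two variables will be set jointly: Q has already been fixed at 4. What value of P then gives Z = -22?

P = 6

With Q held at 4:
Intervening on P fixes its value directly, overriding its dependence on Q.
Substituting into the C equation gives C = 2*P - 2.
Substituting into the Z equation gives Z = -4*P + 2.
Solve -4*P + 2 = -22: P = (-22 - 2) / -4 = 6.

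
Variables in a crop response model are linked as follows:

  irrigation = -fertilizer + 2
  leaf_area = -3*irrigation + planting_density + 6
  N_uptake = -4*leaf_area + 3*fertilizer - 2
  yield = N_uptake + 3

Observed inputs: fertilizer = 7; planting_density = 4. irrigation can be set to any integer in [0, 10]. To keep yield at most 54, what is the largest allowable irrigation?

Intervening on irrigation fixes its value directly, overriding its dependence on fertilizer.
Substituting into the leaf_area equation gives leaf_area = -3*irrigation + 10.
So N_uptake = 12*irrigation - 21.
Substituting into the yield equation gives yield = 12*irrigation - 18.
Require 12*irrigation - 18 ≤ 54, so irrigation ≤ 6.
The largest integer in [0, 10] satisfying this is 6.

irrigation = 6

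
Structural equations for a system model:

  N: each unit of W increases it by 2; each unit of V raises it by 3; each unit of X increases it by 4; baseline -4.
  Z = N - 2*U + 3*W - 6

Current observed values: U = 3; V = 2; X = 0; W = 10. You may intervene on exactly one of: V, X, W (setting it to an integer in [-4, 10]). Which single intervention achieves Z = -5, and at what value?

Intervening on V: Z = 3*V + 34. Reaching -5 requires V = -13, outside [-4, 10].
Intervening on X: Z = 4*X + 40. Reaching -5 requires X = -45/4, not an integer.
Intervening on W: with other inputs at their observed values, Z = 5*W - 10. Solving for -5 gives W = 1, within [-4, 10].

set W = 1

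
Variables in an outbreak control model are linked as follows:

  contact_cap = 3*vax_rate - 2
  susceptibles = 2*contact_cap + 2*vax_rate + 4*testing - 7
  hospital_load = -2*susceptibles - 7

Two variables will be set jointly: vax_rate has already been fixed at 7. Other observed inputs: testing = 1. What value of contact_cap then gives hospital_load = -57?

With vax_rate held at 7:
Intervening on contact_cap fixes its value directly, overriding its dependence on vax_rate.
Substituting into the susceptibles equation gives susceptibles = 2*contact_cap + 11.
hospital_load becomes -4*contact_cap - 29.
Solve -4*contact_cap - 29 = -57: contact_cap = (-57 + 29) / -4 = 7.

contact_cap = 7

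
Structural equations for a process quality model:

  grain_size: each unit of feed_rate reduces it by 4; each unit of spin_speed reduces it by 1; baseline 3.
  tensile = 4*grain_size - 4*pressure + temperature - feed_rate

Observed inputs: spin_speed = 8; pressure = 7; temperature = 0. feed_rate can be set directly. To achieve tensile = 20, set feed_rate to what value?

feed_rate = -4

Substituting into the grain_size equation gives grain_size = -4*feed_rate - 5.
Substituting into the tensile equation gives tensile = -17*feed_rate - 48.
Solve -17*feed_rate - 48 = 20: feed_rate = (20 + 48) / -17 = -4.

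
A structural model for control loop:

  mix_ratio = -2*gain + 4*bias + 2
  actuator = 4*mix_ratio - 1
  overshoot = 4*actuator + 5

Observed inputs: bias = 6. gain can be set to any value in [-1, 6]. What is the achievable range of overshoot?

Substituting into the mix_ratio equation gives mix_ratio = -2*gain + 26.
Substituting into the actuator equation gives actuator = -8*gain + 103.
Substituting into the overshoot equation gives overshoot = -32*gain + 417.
Linear in gain, so extremes are at the endpoints: gain = -1 gives overshoot = 449; gain = 6 gives overshoot = 225.

225 to 449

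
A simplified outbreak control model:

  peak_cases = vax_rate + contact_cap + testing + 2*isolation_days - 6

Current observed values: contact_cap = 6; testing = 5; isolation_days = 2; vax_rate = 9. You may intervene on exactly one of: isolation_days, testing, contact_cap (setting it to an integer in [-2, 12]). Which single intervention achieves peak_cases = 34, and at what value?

set isolation_days = 10

Intervening on isolation_days: with other inputs at their observed values, peak_cases = 2*isolation_days + 14. Solving for 34 gives isolation_days = 10, within [-2, 12].
Intervening on testing: peak_cases = testing + 13. Reaching 34 requires testing = 21, outside [-2, 12].
Intervening on contact_cap: peak_cases = contact_cap + 12. Reaching 34 requires contact_cap = 22, outside [-2, 12].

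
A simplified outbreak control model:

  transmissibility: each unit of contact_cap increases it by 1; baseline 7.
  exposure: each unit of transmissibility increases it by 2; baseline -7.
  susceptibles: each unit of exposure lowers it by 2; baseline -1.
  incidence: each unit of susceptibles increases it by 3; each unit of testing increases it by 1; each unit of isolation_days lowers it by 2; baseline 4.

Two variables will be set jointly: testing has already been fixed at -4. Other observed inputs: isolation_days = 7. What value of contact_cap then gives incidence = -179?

contact_cap = 10

With testing held at -4:
Substituting into the exposure equation gives exposure = 2*contact_cap + 7.
So susceptibles = -4*contact_cap - 15.
Substituting into the incidence equation gives incidence = -12*contact_cap - 59.
Solve -12*contact_cap - 59 = -179: contact_cap = (-179 + 59) / -12 = 10.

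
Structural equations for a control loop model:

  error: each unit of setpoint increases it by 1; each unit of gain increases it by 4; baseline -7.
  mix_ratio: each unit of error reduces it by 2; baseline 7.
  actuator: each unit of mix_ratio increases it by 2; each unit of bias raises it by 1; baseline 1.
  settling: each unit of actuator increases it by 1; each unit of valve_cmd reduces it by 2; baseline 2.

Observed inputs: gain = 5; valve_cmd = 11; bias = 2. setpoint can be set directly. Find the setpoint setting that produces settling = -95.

Substituting into the error equation gives error = setpoint + 13.
Substituting into the mix_ratio equation gives mix_ratio = -2*setpoint - 19.
This gives actuator = -4*setpoint - 35.
Substituting into the settling equation gives settling = -4*setpoint - 55.
Solve -4*setpoint - 55 = -95: setpoint = (-95 + 55) / -4 = 10.

setpoint = 10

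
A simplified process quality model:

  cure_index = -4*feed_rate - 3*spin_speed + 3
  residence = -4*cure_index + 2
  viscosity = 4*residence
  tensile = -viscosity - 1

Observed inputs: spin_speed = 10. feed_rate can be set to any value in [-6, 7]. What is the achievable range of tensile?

-889 to -57

Substituting into the cure_index equation gives cure_index = -4*feed_rate - 27.
Substituting into the residence equation gives residence = 16*feed_rate + 110.
viscosity becomes 64*feed_rate + 440.
Substituting into the tensile equation gives tensile = -64*feed_rate - 441.
Linear in feed_rate, so extremes are at the endpoints: feed_rate = -6 gives tensile = -57; feed_rate = 7 gives tensile = -889.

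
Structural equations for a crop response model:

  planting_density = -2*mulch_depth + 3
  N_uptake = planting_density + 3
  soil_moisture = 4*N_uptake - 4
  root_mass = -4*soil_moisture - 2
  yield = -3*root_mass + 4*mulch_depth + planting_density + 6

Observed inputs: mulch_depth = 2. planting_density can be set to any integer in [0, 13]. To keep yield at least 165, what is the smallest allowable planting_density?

planting_density = 1

Intervening on planting_density fixes its value directly, overriding its dependence on mulch_depth.
Substituting into the soil_moisture equation gives soil_moisture = 4*planting_density + 8.
This gives root_mass = -16*planting_density - 34.
Substituting into the yield equation gives yield = 49*planting_density + 116.
Require 49*planting_density + 116 ≥ 165, so planting_density ≥ 1.
The smallest integer in [0, 13] satisfying this is 1.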